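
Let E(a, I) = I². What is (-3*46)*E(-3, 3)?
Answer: -1242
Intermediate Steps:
(-3*46)*E(-3, 3) = -3*46*3² = -138*9 = -1242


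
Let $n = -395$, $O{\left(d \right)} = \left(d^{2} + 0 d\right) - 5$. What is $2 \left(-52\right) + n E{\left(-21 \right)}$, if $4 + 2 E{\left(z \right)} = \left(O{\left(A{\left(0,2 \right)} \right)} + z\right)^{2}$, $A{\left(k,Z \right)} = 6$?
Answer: $-19064$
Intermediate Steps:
$O{\left(d \right)} = -5 + d^{2}$ ($O{\left(d \right)} = \left(d^{2} + 0\right) - 5 = d^{2} - 5 = -5 + d^{2}$)
$E{\left(z \right)} = -2 + \frac{\left(31 + z\right)^{2}}{2}$ ($E{\left(z \right)} = -2 + \frac{\left(\left(-5 + 6^{2}\right) + z\right)^{2}}{2} = -2 + \frac{\left(\left(-5 + 36\right) + z\right)^{2}}{2} = -2 + \frac{\left(31 + z\right)^{2}}{2}$)
$2 \left(-52\right) + n E{\left(-21 \right)} = 2 \left(-52\right) - 395 \left(-2 + \frac{\left(31 - 21\right)^{2}}{2}\right) = -104 - 395 \left(-2 + \frac{10^{2}}{2}\right) = -104 - 395 \left(-2 + \frac{1}{2} \cdot 100\right) = -104 - 395 \left(-2 + 50\right) = -104 - 18960 = -19064$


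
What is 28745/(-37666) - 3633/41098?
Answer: -329550647/386999317 ≈ -0.85155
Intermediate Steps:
28745/(-37666) - 3633/41098 = 28745*(-1/37666) - 3633*1/41098 = -28745/37666 - 3633/41098 = -329550647/386999317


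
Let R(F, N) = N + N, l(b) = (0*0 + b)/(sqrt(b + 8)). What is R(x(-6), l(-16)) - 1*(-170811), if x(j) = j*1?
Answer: 170811 + 8*I*sqrt(2) ≈ 1.7081e+5 + 11.314*I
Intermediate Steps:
x(j) = j
l(b) = b/sqrt(8 + b) (l(b) = (0 + b)/(sqrt(8 + b)) = b/sqrt(8 + b))
R(F, N) = 2*N
R(x(-6), l(-16)) - 1*(-170811) = 2*(-16/sqrt(8 - 16)) - 1*(-170811) = 2*(-(-4)*I*sqrt(2)) + 170811 = 2*(4*I*sqrt(2)) + 170811 = 8*I*sqrt(2) + 170811 = 170811 + 8*I*sqrt(2)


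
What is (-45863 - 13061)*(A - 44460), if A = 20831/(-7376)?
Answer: 4831146219221/1844 ≈ 2.6199e+9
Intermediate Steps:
A = -20831/7376 (A = 20831*(-1/7376) = -20831/7376 ≈ -2.8242)
(-45863 - 13061)*(A - 44460) = (-45863 - 13061)*(-20831/7376 - 44460) = -58924*(-327957791/7376) = 4831146219221/1844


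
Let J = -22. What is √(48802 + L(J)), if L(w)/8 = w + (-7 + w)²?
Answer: √55354 ≈ 235.27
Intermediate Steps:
L(w) = 8*w + 8*(-7 + w)² (L(w) = 8*(w + (-7 + w)²) = 8*w + 8*(-7 + w)²)
√(48802 + L(J)) = √(48802 + (8*(-22) + 8*(-7 - 22)²)) = √(48802 + (-176 + 8*(-29)²)) = √(48802 + (-176 + 8*841)) = √(48802 + (-176 + 6728)) = √(48802 + 6552) = √55354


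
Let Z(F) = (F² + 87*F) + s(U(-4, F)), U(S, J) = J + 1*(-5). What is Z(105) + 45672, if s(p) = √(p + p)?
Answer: 65832 + 10*√2 ≈ 65846.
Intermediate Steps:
U(S, J) = -5 + J (U(S, J) = J - 5 = -5 + J)
s(p) = √2*√p (s(p) = √(2*p) = √2*√p)
Z(F) = F² + 87*F + √2*√(-5 + F) (Z(F) = (F² + 87*F) + √2*√(-5 + F) = F² + 87*F + √2*√(-5 + F))
Z(105) + 45672 = (105² + √(-10 + 2*105) + 87*105) + 45672 = (11025 + √(-10 + 210) + 9135) + 45672 = (11025 + √200 + 9135) + 45672 = (11025 + 10*√2 + 9135) + 45672 = (20160 + 10*√2) + 45672 = 65832 + 10*√2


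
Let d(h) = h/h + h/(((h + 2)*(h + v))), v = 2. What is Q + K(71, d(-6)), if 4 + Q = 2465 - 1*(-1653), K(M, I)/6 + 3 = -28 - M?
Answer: 3502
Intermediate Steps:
d(h) = 1 + h/(2 + h)**2 (d(h) = h/h + h/(((h + 2)*(h + 2))) = 1 + h/(((2 + h)*(2 + h))) = 1 + h/((2 + h)**2) = 1 + h/(2 + h)**2)
K(M, I) = -186 - 6*M (K(M, I) = -18 + 6*(-28 - M) = -18 + (-168 - 6*M) = -186 - 6*M)
Q = 4114 (Q = -4 + (2465 - 1*(-1653)) = -4 + (2465 + 1653) = -4 + 4118 = 4114)
Q + K(71, d(-6)) = 4114 + (-186 - 6*71) = 4114 + (-186 - 426) = 4114 - 612 = 3502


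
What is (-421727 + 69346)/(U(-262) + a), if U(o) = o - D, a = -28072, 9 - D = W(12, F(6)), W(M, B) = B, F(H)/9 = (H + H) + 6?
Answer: 352381/28181 ≈ 12.504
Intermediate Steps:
F(H) = 54 + 18*H (F(H) = 9*((H + H) + 6) = 9*(2*H + 6) = 9*(6 + 2*H) = 54 + 18*H)
D = -153 (D = 9 - (54 + 18*6) = 9 - (54 + 108) = 9 - 1*162 = 9 - 162 = -153)
U(o) = 153 + o (U(o) = o - 1*(-153) = o + 153 = 153 + o)
(-421727 + 69346)/(U(-262) + a) = (-421727 + 69346)/((153 - 262) - 28072) = -352381/(-109 - 28072) = -352381/(-28181) = -352381*(-1/28181) = 352381/28181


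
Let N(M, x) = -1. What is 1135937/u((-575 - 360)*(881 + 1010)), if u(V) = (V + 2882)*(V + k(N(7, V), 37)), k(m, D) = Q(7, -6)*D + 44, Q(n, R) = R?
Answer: 103267/283758468399 ≈ 3.6393e-7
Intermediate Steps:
k(m, D) = 44 - 6*D (k(m, D) = -6*D + 44 = 44 - 6*D)
u(V) = (-178 + V)*(2882 + V) (u(V) = (V + 2882)*(V + (44 - 6*37)) = (2882 + V)*(V + (44 - 222)) = (2882 + V)*(V - 178) = (2882 + V)*(-178 + V) = (-178 + V)*(2882 + V))
1135937/u((-575 - 360)*(881 + 1010)) = 1135937/(-512996 + ((-575 - 360)*(881 + 1010))² + 2704*((-575 - 360)*(881 + 1010))) = 1135937/(-512996 + (-935*1891)² + 2704*(-935*1891)) = 1135937/(-512996 + (-1768085)² + 2704*(-1768085)) = 1135937/(-512996 + 3126124567225 - 4780901840) = 1135937/3121343152389 = 1135937*(1/3121343152389) = 103267/283758468399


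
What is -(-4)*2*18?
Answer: 144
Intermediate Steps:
-(-4)*2*18 = -2*(-4)*18 = 8*18 = 144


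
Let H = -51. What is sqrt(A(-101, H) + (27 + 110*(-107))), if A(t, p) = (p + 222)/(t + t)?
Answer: I*sqrt(479195914)/202 ≈ 108.37*I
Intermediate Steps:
A(t, p) = (222 + p)/(2*t) (A(t, p) = (222 + p)/((2*t)) = (222 + p)*(1/(2*t)) = (222 + p)/(2*t))
sqrt(A(-101, H) + (27 + 110*(-107))) = sqrt((1/2)*(222 - 51)/(-101) + (27 + 110*(-107))) = sqrt((1/2)*(-1/101)*171 + (27 - 11770)) = sqrt(-171/202 - 11743) = sqrt(-2372257/202) = I*sqrt(479195914)/202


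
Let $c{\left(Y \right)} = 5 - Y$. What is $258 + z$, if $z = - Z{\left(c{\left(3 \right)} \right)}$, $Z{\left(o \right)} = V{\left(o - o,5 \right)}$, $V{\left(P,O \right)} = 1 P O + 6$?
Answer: $252$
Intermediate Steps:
$V{\left(P,O \right)} = 6 + O P$ ($V{\left(P,O \right)} = P O + 6 = O P + 6 = 6 + O P$)
$Z{\left(o \right)} = 6$ ($Z{\left(o \right)} = 6 + 5 \left(o - o\right) = 6 + 5 \cdot 0 = 6 + 0 = 6$)
$z = -6$ ($z = \left(-1\right) 6 = -6$)
$258 + z = 258 - 6 = 252$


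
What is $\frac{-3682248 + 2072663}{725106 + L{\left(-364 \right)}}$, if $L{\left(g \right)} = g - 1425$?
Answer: $- \frac{1609585}{723317} \approx -2.2253$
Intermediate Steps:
$L{\left(g \right)} = -1425 + g$
$\frac{-3682248 + 2072663}{725106 + L{\left(-364 \right)}} = \frac{-3682248 + 2072663}{725106 - 1789} = - \frac{1609585}{725106 - 1789} = - \frac{1609585}{723317}$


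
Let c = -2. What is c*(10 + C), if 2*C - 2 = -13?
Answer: -9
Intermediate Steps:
C = -11/2 (C = 1 + (1/2)*(-13) = 1 - 13/2 = -11/2 ≈ -5.5000)
c*(10 + C) = -2*(10 - 11/2) = -2*9/2 = -9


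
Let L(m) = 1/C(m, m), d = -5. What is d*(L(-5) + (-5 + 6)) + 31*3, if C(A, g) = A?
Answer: 89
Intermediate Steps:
L(m) = 1/m
d*(L(-5) + (-5 + 6)) + 31*3 = -5*(1/(-5) + (-5 + 6)) + 31*3 = -5*(-⅕ + 1) + 93 = -5*⅘ + 93 = -4 + 93 = 89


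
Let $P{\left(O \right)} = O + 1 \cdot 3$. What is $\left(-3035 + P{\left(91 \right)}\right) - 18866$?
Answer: $-21807$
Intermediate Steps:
$P{\left(O \right)} = 3 + O$ ($P{\left(O \right)} = O + 3 = 3 + O$)
$\left(-3035 + P{\left(91 \right)}\right) - 18866 = \left(-3035 + \left(3 + 91\right)\right) - 18866 = \left(-3035 + 94\right) - 18866 = -2941 - 18866 = -21807$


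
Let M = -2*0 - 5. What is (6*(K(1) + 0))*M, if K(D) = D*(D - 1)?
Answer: 0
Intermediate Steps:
K(D) = D*(-1 + D)
M = -5 (M = 0 - 5 = -5)
(6*(K(1) + 0))*M = (6*(1*(-1 + 1) + 0))*(-5) = (6*(1*0 + 0))*(-5) = (6*(0 + 0))*(-5) = (6*0)*(-5) = 0*(-5) = 0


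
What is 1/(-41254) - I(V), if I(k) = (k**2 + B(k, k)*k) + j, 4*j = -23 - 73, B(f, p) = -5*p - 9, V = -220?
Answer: 7906081575/41254 ≈ 1.9164e+5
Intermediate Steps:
B(f, p) = -9 - 5*p
j = -24 (j = (-23 - 73)/4 = (1/4)*(-96) = -24)
I(k) = -24 + k**2 + k*(-9 - 5*k) (I(k) = (k**2 + (-9 - 5*k)*k) - 24 = (k**2 + k*(-9 - 5*k)) - 24 = -24 + k**2 + k*(-9 - 5*k))
1/(-41254) - I(V) = 1/(-41254) - (-24 + (-220)**2 - 1*(-220)*(9 + 5*(-220))) = -1/41254 - (-24 + 48400 - 1*(-220)*(9 - 1100)) = -1/41254 - (-24 + 48400 - 1*(-220)*(-1091)) = -1/41254 - (-24 + 48400 - 240020) = -1/41254 - 1*(-191644) = -1/41254 + 191644 = 7906081575/41254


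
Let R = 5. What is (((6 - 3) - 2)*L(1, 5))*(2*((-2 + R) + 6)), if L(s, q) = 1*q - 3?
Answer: 36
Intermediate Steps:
L(s, q) = -3 + q (L(s, q) = q - 3 = -3 + q)
(((6 - 3) - 2)*L(1, 5))*(2*((-2 + R) + 6)) = (((6 - 3) - 2)*(-3 + 5))*(2*((-2 + 5) + 6)) = ((3 - 2)*2)*(2*(3 + 6)) = (1*2)*(2*9) = 2*18 = 36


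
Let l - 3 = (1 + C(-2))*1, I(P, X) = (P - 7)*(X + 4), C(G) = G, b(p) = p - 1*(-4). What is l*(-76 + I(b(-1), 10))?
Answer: -264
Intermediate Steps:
b(p) = 4 + p (b(p) = p + 4 = 4 + p)
I(P, X) = (-7 + P)*(4 + X)
l = 2 (l = 3 + (1 - 2)*1 = 3 - 1*1 = 3 - 1 = 2)
l*(-76 + I(b(-1), 10)) = 2*(-76 + (-28 - 7*10 + 4*(4 - 1) + (4 - 1)*10)) = 2*(-76 + (-28 - 70 + 4*3 + 3*10)) = 2*(-76 + (-28 - 70 + 12 + 30)) = 2*(-76 - 56) = 2*(-132) = -264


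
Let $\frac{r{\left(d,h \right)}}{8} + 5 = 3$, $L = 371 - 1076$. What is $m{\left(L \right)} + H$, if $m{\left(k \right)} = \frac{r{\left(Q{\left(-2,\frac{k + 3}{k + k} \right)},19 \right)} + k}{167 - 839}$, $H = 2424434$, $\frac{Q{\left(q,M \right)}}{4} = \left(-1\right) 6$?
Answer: $\frac{232745767}{96} \approx 2.4244 \cdot 10^{6}$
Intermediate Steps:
$Q{\left(q,M \right)} = -24$ ($Q{\left(q,M \right)} = 4 \left(\left(-1\right) 6\right) = 4 \left(-6\right) = -24$)
$L = -705$
$r{\left(d,h \right)} = -16$ ($r{\left(d,h \right)} = -40 + 8 \cdot 3 = -40 + 24 = -16$)
$m{\left(k \right)} = \frac{1}{42} - \frac{k}{672}$ ($m{\left(k \right)} = \frac{-16 + k}{167 - 839} = \frac{-16 + k}{-672} = \left(-16 + k\right) \left(- \frac{1}{672}\right) = \frac{1}{42} - \frac{k}{672}$)
$m{\left(L \right)} + H = \left(\frac{1}{42} - - \frac{235}{224}\right) + 2424434 = \left(\frac{1}{42} + \frac{235}{224}\right) + 2424434 = \frac{103}{96} + 2424434 = \frac{232745767}{96}$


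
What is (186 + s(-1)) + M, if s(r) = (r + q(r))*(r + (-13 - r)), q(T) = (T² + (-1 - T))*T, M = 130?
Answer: 342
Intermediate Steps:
q(T) = T*(-1 + T² - T) (q(T) = (-1 + T² - T)*T = T*(-1 + T² - T))
s(r) = -13*r - 13*r*(-1 + r² - r) (s(r) = (r + r*(-1 + r² - r))*(r + (-13 - r)) = (r + r*(-1 + r² - r))*(-13) = -13*r - 13*r*(-1 + r² - r))
(186 + s(-1)) + M = (186 + 13*(-1)²*(1 - 1*(-1))) + 130 = (186 + 13*1*(1 + 1)) + 130 = (186 + 13*1*2) + 130 = (186 + 26) + 130 = 212 + 130 = 342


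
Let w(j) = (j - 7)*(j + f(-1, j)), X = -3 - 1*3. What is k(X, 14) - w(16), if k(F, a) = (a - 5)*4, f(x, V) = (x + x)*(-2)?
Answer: -144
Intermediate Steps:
f(x, V) = -4*x (f(x, V) = (2*x)*(-2) = -4*x)
X = -6 (X = -3 - 3 = -6)
k(F, a) = -20 + 4*a (k(F, a) = (-5 + a)*4 = -20 + 4*a)
w(j) = (-7 + j)*(4 + j) (w(j) = (j - 7)*(j - 4*(-1)) = (-7 + j)*(j + 4) = (-7 + j)*(4 + j))
k(X, 14) - w(16) = (-20 + 4*14) - (-28 + 16² - 3*16) = (-20 + 56) - (-28 + 256 - 48) = 36 - 1*180 = 36 - 180 = -144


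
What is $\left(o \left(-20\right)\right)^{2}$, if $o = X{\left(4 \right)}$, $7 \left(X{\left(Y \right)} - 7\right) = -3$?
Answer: $\frac{846400}{49} \approx 17273.0$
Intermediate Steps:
$X{\left(Y \right)} = \frac{46}{7}$ ($X{\left(Y \right)} = 7 + \frac{1}{7} \left(-3\right) = 7 - \frac{3}{7} = \frac{46}{7}$)
$o = \frac{46}{7} \approx 6.5714$
$\left(o \left(-20\right)\right)^{2} = \left(\frac{46}{7} \left(-20\right)\right)^{2} = \left(- \frac{920}{7}\right)^{2} = \frac{846400}{49}$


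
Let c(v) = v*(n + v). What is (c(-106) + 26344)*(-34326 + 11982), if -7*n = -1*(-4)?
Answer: -841040928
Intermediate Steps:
n = -4/7 (n = -(-1)*(-4)/7 = -⅐*4 = -4/7 ≈ -0.57143)
c(v) = v*(-4/7 + v)
(c(-106) + 26344)*(-34326 + 11982) = ((⅐)*(-106)*(-4 + 7*(-106)) + 26344)*(-34326 + 11982) = ((⅐)*(-106)*(-4 - 742) + 26344)*(-22344) = ((⅐)*(-106)*(-746) + 26344)*(-22344) = (79076/7 + 26344)*(-22344) = (263484/7)*(-22344) = -841040928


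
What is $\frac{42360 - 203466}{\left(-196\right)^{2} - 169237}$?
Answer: $\frac{53702}{43607} \approx 1.2315$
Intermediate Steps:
$\frac{42360 - 203466}{\left(-196\right)^{2} - 169237} = - \frac{161106}{38416 - 169237} = - \frac{161106}{-130821} = \left(-161106\right) \left(- \frac{1}{130821}\right) = \frac{53702}{43607}$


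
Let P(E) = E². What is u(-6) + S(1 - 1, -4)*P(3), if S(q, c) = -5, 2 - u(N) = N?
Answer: -37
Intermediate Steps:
u(N) = 2 - N
u(-6) + S(1 - 1, -4)*P(3) = (2 - 1*(-6)) - 5*3² = (2 + 6) - 5*9 = 8 - 45 = -37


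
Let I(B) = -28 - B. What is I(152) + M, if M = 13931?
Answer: 13751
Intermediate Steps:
I(152) + M = (-28 - 1*152) + 13931 = (-28 - 152) + 13931 = -180 + 13931 = 13751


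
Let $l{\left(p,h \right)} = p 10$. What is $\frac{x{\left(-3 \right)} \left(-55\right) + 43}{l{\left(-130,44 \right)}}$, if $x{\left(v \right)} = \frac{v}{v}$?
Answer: $\frac{3}{325} \approx 0.0092308$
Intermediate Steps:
$x{\left(v \right)} = 1$
$l{\left(p,h \right)} = 10 p$
$\frac{x{\left(-3 \right)} \left(-55\right) + 43}{l{\left(-130,44 \right)}} = \frac{1 \left(-55\right) + 43}{10 \left(-130\right)} = \frac{-55 + 43}{-1300} = \left(-12\right) \left(- \frac{1}{1300}\right) = \frac{3}{325}$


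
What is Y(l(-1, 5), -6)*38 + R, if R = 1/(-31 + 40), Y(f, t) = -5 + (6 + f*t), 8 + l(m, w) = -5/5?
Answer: 18811/9 ≈ 2090.1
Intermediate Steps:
l(m, w) = -9 (l(m, w) = -8 - 5/5 = -8 - 5*⅕ = -8 - 1 = -9)
Y(f, t) = 1 + f*t
R = ⅑ (R = 1/9 = ⅑ ≈ 0.11111)
Y(l(-1, 5), -6)*38 + R = (1 - 9*(-6))*38 + ⅑ = (1 + 54)*38 + ⅑ = 55*38 + ⅑ = 2090 + ⅑ = 18811/9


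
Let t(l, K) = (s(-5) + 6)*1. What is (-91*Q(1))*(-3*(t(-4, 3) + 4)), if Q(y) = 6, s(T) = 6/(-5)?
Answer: 72072/5 ≈ 14414.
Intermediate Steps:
s(T) = -6/5 (s(T) = 6*(-1/5) = -6/5)
t(l, K) = 24/5 (t(l, K) = (-6/5 + 6)*1 = (24/5)*1 = 24/5)
(-91*Q(1))*(-3*(t(-4, 3) + 4)) = (-91*6)*(-3*(24/5 + 4)) = -(-1638)*44/5 = -546*(-132/5) = 72072/5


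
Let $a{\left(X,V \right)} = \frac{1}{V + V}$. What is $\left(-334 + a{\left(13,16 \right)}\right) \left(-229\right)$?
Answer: $\frac{2447323}{32} \approx 76479.0$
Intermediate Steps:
$a{\left(X,V \right)} = \frac{1}{2 V}$
$\left(-334 + a{\left(13,16 \right)}\right) \left(-229\right) = \left(-334 + \frac{1}{2 \cdot 16}\right) \left(-229\right) = \left(-334 + \frac{1}{2} \cdot \frac{1}{16}\right) \left(-229\right) = \left(-334 + \frac{1}{32}\right) \left(-229\right) = \left(- \frac{10687}{32}\right) \left(-229\right) = \frac{2447323}{32}$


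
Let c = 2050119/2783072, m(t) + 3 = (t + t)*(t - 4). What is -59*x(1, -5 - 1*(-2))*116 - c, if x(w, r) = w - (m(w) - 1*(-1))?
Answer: -171428153031/2783072 ≈ -61597.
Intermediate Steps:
m(t) = -3 + 2*t*(-4 + t) (m(t) = -3 + (t + t)*(t - 4) = -3 + (2*t)*(-4 + t) = -3 + 2*t*(-4 + t))
x(w, r) = 2 - 2*w**2 + 9*w (x(w, r) = w - ((-3 - 8*w + 2*w**2) - 1*(-1)) = w - ((-3 - 8*w + 2*w**2) + 1) = w - (-2 - 8*w + 2*w**2) = w + (2 - 2*w**2 + 8*w) = 2 - 2*w**2 + 9*w)
c = 2050119/2783072 (c = 2050119*(1/2783072) = 2050119/2783072 ≈ 0.73664)
-59*x(1, -5 - 1*(-2))*116 - c = -59*(2 - 2*1**2 + 9*1)*116 - 1*2050119/2783072 = -59*(2 - 2*1 + 9)*116 - 2050119/2783072 = -59*(2 - 2 + 9)*116 - 2050119/2783072 = -59*9*116 - 2050119/2783072 = -531*116 - 2050119/2783072 = -61596 - 2050119/2783072 = -171428153031/2783072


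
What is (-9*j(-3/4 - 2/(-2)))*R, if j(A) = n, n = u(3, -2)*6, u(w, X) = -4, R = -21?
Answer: -4536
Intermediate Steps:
n = -24 (n = -4*6 = -24)
j(A) = -24
(-9*j(-3/4 - 2/(-2)))*R = -9*(-24)*(-21) = 216*(-21) = -4536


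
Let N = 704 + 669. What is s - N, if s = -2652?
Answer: -4025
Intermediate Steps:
N = 1373
s - N = -2652 - 1*1373 = -2652 - 1373 = -4025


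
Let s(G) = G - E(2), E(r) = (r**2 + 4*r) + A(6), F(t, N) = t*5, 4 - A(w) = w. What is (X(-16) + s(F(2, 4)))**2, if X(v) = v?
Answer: 256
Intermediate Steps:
A(w) = 4 - w
F(t, N) = 5*t
E(r) = -2 + r**2 + 4*r (E(r) = (r**2 + 4*r) + (4 - 1*6) = (r**2 + 4*r) + (4 - 6) = (r**2 + 4*r) - 2 = -2 + r**2 + 4*r)
s(G) = -10 + G (s(G) = G - (-2 + 2**2 + 4*2) = G - (-2 + 4 + 8) = G - 1*10 = G - 10 = -10 + G)
(X(-16) + s(F(2, 4)))**2 = (-16 + (-10 + 5*2))**2 = (-16 + (-10 + 10))**2 = (-16 + 0)**2 = (-16)**2 = 256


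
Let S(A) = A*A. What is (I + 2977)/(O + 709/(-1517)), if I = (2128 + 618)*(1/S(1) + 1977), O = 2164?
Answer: 8244235105/3282079 ≈ 2511.9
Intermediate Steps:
S(A) = A²
I = 5431588 (I = (2128 + 618)*(1/(1²) + 1977) = 2746*(1/1 + 1977) = 2746*(1 + 1977) = 2746*1978 = 5431588)
(I + 2977)/(O + 709/(-1517)) = (5431588 + 2977)/(2164 + 709/(-1517)) = 5434565/(2164 + 709*(-1/1517)) = 5434565/(2164 - 709/1517) = 5434565/(3282079/1517) = 5434565*(1517/3282079) = 8244235105/3282079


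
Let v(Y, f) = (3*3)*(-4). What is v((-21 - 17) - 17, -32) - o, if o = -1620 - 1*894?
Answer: 2478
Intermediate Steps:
v(Y, f) = -36 (v(Y, f) = 9*(-4) = -36)
o = -2514 (o = -1620 - 894 = -2514)
v((-21 - 17) - 17, -32) - o = -36 - 1*(-2514) = -36 + 2514 = 2478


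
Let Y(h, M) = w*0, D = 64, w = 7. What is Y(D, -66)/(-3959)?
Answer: 0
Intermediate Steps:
Y(h, M) = 0 (Y(h, M) = 7*0 = 0)
Y(D, -66)/(-3959) = 0/(-3959) = 0*(-1/3959) = 0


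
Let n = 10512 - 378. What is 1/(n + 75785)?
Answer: 1/85919 ≈ 1.1639e-5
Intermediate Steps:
n = 10134
1/(n + 75785) = 1/(10134 + 75785) = 1/85919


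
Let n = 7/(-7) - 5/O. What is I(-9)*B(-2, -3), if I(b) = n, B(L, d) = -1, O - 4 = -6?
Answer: -3/2 ≈ -1.5000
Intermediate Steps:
O = -2 (O = 4 - 6 = -2)
n = 3/2 (n = 7/(-7) - 5/(-2) = 7*(-1/7) - 5*(-1/2) = -1 + 5/2 = 3/2 ≈ 1.5000)
I(b) = 3/2
I(-9)*B(-2, -3) = (3/2)*(-1) = -3/2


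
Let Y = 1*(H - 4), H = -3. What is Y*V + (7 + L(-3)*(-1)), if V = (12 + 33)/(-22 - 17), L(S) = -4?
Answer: 248/13 ≈ 19.077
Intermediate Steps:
Y = -7 (Y = 1*(-3 - 4) = 1*(-7) = -7)
V = -15/13 (V = 45/(-39) = 45*(-1/39) = -15/13 ≈ -1.1538)
Y*V + (7 + L(-3)*(-1)) = -7*(-15/13) + (7 - 4*(-1)) = 105/13 + (7 + 4) = 105/13 + 11 = 248/13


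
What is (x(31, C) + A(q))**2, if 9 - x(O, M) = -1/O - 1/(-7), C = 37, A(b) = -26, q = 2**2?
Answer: 13786369/47089 ≈ 292.77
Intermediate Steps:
q = 4
x(O, M) = 62/7 + 1/O (x(O, M) = 9 - (-1/O - 1/(-7)) = 9 - (-1/O - 1*(-1/7)) = 9 - (-1/O + 1/7) = 9 - (1/7 - 1/O) = 9 + (-1/7 + 1/O) = 62/7 + 1/O)
(x(31, C) + A(q))**2 = ((62/7 + 1/31) - 26)**2 = (1929/217 - 26)**2 = (-3713/217)**2 = 13786369/47089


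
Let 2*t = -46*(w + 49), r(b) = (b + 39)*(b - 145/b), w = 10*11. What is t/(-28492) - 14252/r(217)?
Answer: -2760509705/21400455168 ≈ -0.12899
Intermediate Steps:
w = 110
r(b) = (39 + b)*(b - 145/b)
t = -3657 (t = (-46*(110 + 49))/2 = (-46*159)/2 = (1/2)*(-7314) = -3657)
t/(-28492) - 14252/r(217) = -3657/(-28492) - 14252/(-145 + 217**2 - 5655/217 + 39*217) = -3657*(-1/28492) - 14252/(-145 + 47089 - 5655*1/217 + 8463) = 3657/28492 - 14252/(-145 + 47089 - 5655/217 + 8463) = 3657/28492 - 14252/12017664/217 = 3657/28492 - 14252*217/12017664 = 3657/28492 - 773171/3004416 = -2760509705/21400455168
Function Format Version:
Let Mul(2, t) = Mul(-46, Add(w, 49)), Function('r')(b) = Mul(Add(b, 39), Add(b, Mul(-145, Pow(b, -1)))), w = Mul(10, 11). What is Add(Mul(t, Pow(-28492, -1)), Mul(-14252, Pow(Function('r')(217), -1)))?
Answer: Rational(-2760509705, 21400455168) ≈ -0.12899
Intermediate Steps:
w = 110
Function('r')(b) = Mul(Add(39, b), Add(b, Mul(-145, Pow(b, -1))))
t = -3657 (t = Mul(Rational(1, 2), Mul(-46, Add(110, 49))) = Mul(Rational(1, 2), Mul(-46, 159)) = Mul(Rational(1, 2), -7314) = -3657)
Add(Mul(t, Pow(-28492, -1)), Mul(-14252, Pow(Function('r')(217), -1))) = Add(Mul(-3657, Pow(-28492, -1)), Mul(-14252, Pow(Add(-145, Pow(217, 2), Mul(-5655, Pow(217, -1)), Mul(39, 217)), -1))) = Add(Mul(-3657, Rational(-1, 28492)), Mul(-14252, Pow(Add(-145, 47089, Mul(-5655, Rational(1, 217)), 8463), -1))) = Add(Rational(3657, 28492), Mul(-14252, Pow(Add(-145, 47089, Rational(-5655, 217), 8463), -1))) = Add(Rational(3657, 28492), Mul(-14252, Pow(Rational(12017664, 217), -1))) = Add(Rational(3657, 28492), Mul(-14252, Rational(217, 12017664))) = Add(Rational(3657, 28492), Rational(-773171, 3004416)) = Rational(-2760509705, 21400455168)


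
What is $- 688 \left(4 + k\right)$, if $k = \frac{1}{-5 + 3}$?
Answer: $-2408$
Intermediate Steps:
$k = - \frac{1}{2}$ ($k = \frac{1}{-2} = - \frac{1}{2} \approx -0.5$)
$- 688 \left(4 + k\right) = - 688 \left(4 - \frac{1}{2}\right) = \left(-688\right) \frac{7}{2} = -2408$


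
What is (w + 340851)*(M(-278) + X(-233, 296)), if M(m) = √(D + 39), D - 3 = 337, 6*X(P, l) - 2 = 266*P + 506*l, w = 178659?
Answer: 7602163000 + 519510*√379 ≈ 7.6123e+9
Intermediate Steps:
X(P, l) = ⅓ + 133*P/3 + 253*l/3 (X(P, l) = ⅓ + (266*P + 506*l)/6 = ⅓ + (133*P/3 + 253*l/3) = ⅓ + 133*P/3 + 253*l/3)
D = 340 (D = 3 + 337 = 340)
M(m) = √379 (M(m) = √(340 + 39) = √379)
(w + 340851)*(M(-278) + X(-233, 296)) = (178659 + 340851)*(√379 + (⅓ + (133/3)*(-233) + (253/3)*296)) = 519510*(√379 + (⅓ - 30989/3 + 74888/3)) = 519510*(√379 + 43900/3) = 519510*(43900/3 + √379) = 7602163000 + 519510*√379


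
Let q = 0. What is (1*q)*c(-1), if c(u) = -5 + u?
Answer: 0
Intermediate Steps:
(1*q)*c(-1) = (1*0)*(-5 - 1) = 0*(-6) = 0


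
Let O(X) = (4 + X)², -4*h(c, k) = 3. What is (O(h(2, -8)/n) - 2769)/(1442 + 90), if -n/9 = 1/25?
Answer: -393407/220608 ≈ -1.7833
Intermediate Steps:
h(c, k) = -¾ (h(c, k) = -¼*3 = -¾)
n = -9/25 ≈ -0.36000
(O(h(2, -8)/n) - 2769)/(1442 + 90) = ((4 - 3/(4*(-9/25)))² - 2769)/(1442 + 90) = ((4 - ¾*(-25/9))² - 2769)/1532 = ((4 + 25/12)² - 2769)*(1/1532) = ((73/12)² - 2769)*(1/1532) = (5329/144 - 2769)*(1/1532) = -393407/144*1/1532 = -393407/220608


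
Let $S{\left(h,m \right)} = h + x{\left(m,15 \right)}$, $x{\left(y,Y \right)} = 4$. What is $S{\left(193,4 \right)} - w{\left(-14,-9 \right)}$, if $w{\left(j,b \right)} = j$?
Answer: $211$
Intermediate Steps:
$S{\left(h,m \right)} = 4 + h$ ($S{\left(h,m \right)} = h + 4 = 4 + h$)
$S{\left(193,4 \right)} - w{\left(-14,-9 \right)} = \left(4 + 193\right) - -14 = 197 + 14 = 211$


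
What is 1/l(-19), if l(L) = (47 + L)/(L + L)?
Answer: -19/14 ≈ -1.3571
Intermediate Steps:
l(L) = (47 + L)/(2*L) (l(L) = (47 + L)/((2*L)) = (47 + L)*(1/(2*L)) = (47 + L)/(2*L))
1/l(-19) = 1/((1/2)*(47 - 19)/(-19)) = 1/((1/2)*(-1/19)*28) = 1/(-14/19) = -19/14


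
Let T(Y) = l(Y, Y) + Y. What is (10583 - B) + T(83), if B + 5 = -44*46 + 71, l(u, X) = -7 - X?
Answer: 12534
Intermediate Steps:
B = -1958 (B = -5 + (-44*46 + 71) = -5 + (-2024 + 71) = -5 - 1953 = -1958)
T(Y) = -7 (T(Y) = (-7 - Y) + Y = -7)
(10583 - B) + T(83) = (10583 - 1*(-1958)) - 7 = (10583 + 1958) - 7 = 12541 - 7 = 12534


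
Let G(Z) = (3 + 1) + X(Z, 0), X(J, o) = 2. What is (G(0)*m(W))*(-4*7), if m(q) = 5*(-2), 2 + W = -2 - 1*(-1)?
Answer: 1680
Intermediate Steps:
G(Z) = 6 (G(Z) = (3 + 1) + 2 = 4 + 2 = 6)
W = -3 (W = -2 + (-2 - 1*(-1)) = -2 + (-2 + 1) = -2 - 1 = -3)
m(q) = -10
(G(0)*m(W))*(-4*7) = (6*(-10))*(-4*7) = -60*(-28) = 1680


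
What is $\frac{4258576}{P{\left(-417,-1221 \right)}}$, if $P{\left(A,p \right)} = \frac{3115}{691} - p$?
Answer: $\frac{1471338008}{423413} \approx 3474.9$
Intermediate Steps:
$P{\left(A,p \right)} = \frac{3115}{691} - p$ ($P{\left(A,p \right)} = 3115 \cdot \frac{1}{691} - p = \frac{3115}{691} - p$)
$\frac{4258576}{P{\left(-417,-1221 \right)}} = \frac{4258576}{\frac{3115}{691} - -1221} = \frac{4258576}{\frac{3115}{691} + 1221} = \frac{4258576}{\frac{846826}{691}} = 4258576 \cdot \frac{691}{846826} = \frac{1471338008}{423413}$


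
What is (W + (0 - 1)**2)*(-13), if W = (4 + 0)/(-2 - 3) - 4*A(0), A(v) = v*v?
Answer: -13/5 ≈ -2.6000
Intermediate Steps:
A(v) = v**2
W = -4/5 (W = (4 + 0)/(-2 - 3) - 4*0**2 = 4/(-5) - 4*0 = 4*(-1/5) + 0 = -4/5 + 0 = -4/5 ≈ -0.80000)
(W + (0 - 1)**2)*(-13) = (-4/5 + (0 - 1)**2)*(-13) = (-4/5 + (-1)**2)*(-13) = (-4/5 + 1)*(-13) = (1/5)*(-13) = -13/5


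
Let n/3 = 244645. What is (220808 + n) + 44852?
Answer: 999595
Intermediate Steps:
n = 733935 (n = 3*244645 = 733935)
(220808 + n) + 44852 = (220808 + 733935) + 44852 = 954743 + 44852 = 999595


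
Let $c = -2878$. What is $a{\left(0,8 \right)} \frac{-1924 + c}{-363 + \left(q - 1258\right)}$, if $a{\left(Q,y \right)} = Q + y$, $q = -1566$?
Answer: $\frac{38416}{3187} \approx 12.054$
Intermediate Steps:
$a{\left(0,8 \right)} \frac{-1924 + c}{-363 + \left(q - 1258\right)} = \left(0 + 8\right) \frac{-1924 - 2878}{-363 - 2824} = 8 \left(- \frac{4802}{-363 - 2824}\right) = 8 \left(- \frac{4802}{-3187}\right) = 8 \left(\left(-4802\right) \left(- \frac{1}{3187}\right)\right) = 8 \cdot \frac{4802}{3187} = \frac{38416}{3187}$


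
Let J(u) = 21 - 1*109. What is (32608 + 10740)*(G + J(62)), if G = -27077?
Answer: -1177548420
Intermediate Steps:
J(u) = -88 (J(u) = 21 - 109 = -88)
(32608 + 10740)*(G + J(62)) = (32608 + 10740)*(-27077 - 88) = 43348*(-27165) = -1177548420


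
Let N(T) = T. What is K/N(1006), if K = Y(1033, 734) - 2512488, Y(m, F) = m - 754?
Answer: -2512209/1006 ≈ -2497.2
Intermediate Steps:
Y(m, F) = -754 + m
K = -2512209 (K = (-754 + 1033) - 2512488 = 279 - 2512488 = -2512209)
K/N(1006) = -2512209/1006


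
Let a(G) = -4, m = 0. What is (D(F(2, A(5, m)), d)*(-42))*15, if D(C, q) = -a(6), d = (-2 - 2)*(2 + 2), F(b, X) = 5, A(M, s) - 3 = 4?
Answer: -2520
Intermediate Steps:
A(M, s) = 7 (A(M, s) = 3 + 4 = 7)
d = -16 (d = -4*4 = -16)
D(C, q) = 4 (D(C, q) = -1*(-4) = 4)
(D(F(2, A(5, m)), d)*(-42))*15 = (4*(-42))*15 = -168*15 = -2520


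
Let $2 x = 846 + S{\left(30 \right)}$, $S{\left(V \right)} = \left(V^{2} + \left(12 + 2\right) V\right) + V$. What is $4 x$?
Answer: $4392$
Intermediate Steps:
$S{\left(V \right)} = V^{2} + 15 V$ ($S{\left(V \right)} = \left(V^{2} + 14 V\right) + V = V^{2} + 15 V$)
$x = 1098$ ($x = \frac{846 + 30 \left(15 + 30\right)}{2} = \frac{846 + 30 \cdot 45}{2} = \frac{846 + 1350}{2} = \frac{1}{2} \cdot 2196 = 1098$)
$4 x = 4 \cdot 1098 = 4392$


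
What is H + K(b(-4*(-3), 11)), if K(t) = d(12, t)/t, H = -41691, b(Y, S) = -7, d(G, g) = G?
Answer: -291849/7 ≈ -41693.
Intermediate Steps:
K(t) = 12/t
H + K(b(-4*(-3), 11)) = -41691 + 12/(-7) = -41691 + 12*(-⅐) = -41691 - 12/7 = -291849/7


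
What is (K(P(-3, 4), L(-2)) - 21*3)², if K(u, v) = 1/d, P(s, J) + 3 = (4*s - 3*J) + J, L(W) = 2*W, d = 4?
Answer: 63001/16 ≈ 3937.6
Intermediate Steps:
P(s, J) = -3 - 2*J + 4*s (P(s, J) = -3 + ((4*s - 3*J) + J) = -3 + ((-3*J + 4*s) + J) = -3 + (-2*J + 4*s) = -3 - 2*J + 4*s)
K(u, v) = ¼ (K(u, v) = 1/4 = ¼)
(K(P(-3, 4), L(-2)) - 21*3)² = (¼ - 21*3)² = (¼ - 63)² = (-251/4)² = 63001/16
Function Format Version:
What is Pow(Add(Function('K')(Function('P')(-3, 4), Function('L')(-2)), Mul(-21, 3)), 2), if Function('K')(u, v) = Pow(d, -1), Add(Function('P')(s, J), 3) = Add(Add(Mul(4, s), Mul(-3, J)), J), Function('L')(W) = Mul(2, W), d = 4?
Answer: Rational(63001, 16) ≈ 3937.6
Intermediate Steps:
Function('P')(s, J) = Add(-3, Mul(-2, J), Mul(4, s)) (Function('P')(s, J) = Add(-3, Add(Add(Mul(4, s), Mul(-3, J)), J)) = Add(-3, Add(Add(Mul(-3, J), Mul(4, s)), J)) = Add(-3, Add(Mul(-2, J), Mul(4, s))) = Add(-3, Mul(-2, J), Mul(4, s)))
Function('K')(u, v) = Rational(1, 4) (Function('K')(u, v) = Pow(4, -1) = Rational(1, 4))
Pow(Add(Function('K')(Function('P')(-3, 4), Function('L')(-2)), Mul(-21, 3)), 2) = Pow(Add(Rational(1, 4), Mul(-21, 3)), 2) = Pow(Add(Rational(1, 4), -63), 2) = Pow(Rational(-251, 4), 2) = Rational(63001, 16)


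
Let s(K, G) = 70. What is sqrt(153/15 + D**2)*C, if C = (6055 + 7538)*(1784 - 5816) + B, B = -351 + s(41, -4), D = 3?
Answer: -219229028*sqrt(30)/5 ≈ -2.4015e+8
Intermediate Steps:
B = -281 (B = -351 + 70 = -281)
C = -54807257 (C = (6055 + 7538)*(1784 - 5816) - 281 = 13593*(-4032) - 281 = -54806976 - 281 = -54807257)
sqrt(153/15 + D**2)*C = sqrt(153/15 + 3**2)*(-54807257) = sqrt(153*(1/15) + 9)*(-54807257) = sqrt(51/5 + 9)*(-54807257) = sqrt(96/5)*(-54807257) = (4*sqrt(30)/5)*(-54807257) = -219229028*sqrt(30)/5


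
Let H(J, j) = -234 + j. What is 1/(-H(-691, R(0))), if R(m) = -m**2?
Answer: 1/234 ≈ 0.0042735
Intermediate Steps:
1/(-H(-691, R(0))) = 1/(-(-234 - 1*0**2)) = 1/(-(-234 - 1*0)) = 1/(-(-234 + 0)) = 1/(-1*(-234)) = 1/234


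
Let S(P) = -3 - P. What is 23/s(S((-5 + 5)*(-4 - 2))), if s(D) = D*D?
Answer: 23/9 ≈ 2.5556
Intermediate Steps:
s(D) = D**2
23/s(S((-5 + 5)*(-4 - 2))) = 23/(-3 - (-5 + 5)*(-4 - 2))**2 = 23/(-3 - 0*(-6))**2 = 23/(-3 - 1*0)**2 = 23/(-3 + 0)**2 = 23/(-3)**2 = 23/9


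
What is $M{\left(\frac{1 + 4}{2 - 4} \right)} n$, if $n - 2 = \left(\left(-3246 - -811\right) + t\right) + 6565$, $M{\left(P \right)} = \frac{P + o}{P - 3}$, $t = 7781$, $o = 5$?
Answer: $-5415$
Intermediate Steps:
$M{\left(P \right)} = \frac{5 + P}{-3 + P}$ ($M{\left(P \right)} = \frac{P + 5}{P - 3} = \frac{5 + P}{-3 + P}$)
$n = 11913$ ($n = 2 + \left(\left(\left(-3246 - -811\right) + 7781\right) + 6565\right) = 2 + \left(\left(\left(-3246 + 811\right) + 7781\right) + 6565\right) = 2 + \left(\left(-2435 + 7781\right) + 6565\right) = 2 + \left(5346 + 6565\right) = 2 + 11911 = 11913$)
$M{\left(\frac{1 + 4}{2 - 4} \right)} n = \frac{5 + \frac{1 + 4}{2 - 4}}{-3 + \frac{1 + 4}{2 - 4}} \cdot 11913 = \frac{5 + \frac{5}{-2}}{-3 + \frac{5}{-2}} \cdot 11913 = \frac{5 + 5 \left(- \frac{1}{2}\right)}{-3 + 5 \left(- \frac{1}{2}\right)} 11913 = \frac{5 - \frac{5}{2}}{-3 - \frac{5}{2}} \cdot 11913 = \frac{1}{- \frac{11}{2}} \cdot \frac{5}{2} \cdot 11913 = \left(- \frac{2}{11}\right) \frac{5}{2} \cdot 11913 = \left(- \frac{5}{11}\right) 11913 = -5415$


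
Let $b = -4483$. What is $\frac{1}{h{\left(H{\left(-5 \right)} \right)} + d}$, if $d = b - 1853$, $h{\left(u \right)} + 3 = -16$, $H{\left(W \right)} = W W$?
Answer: $- \frac{1}{6355} \approx -0.00015736$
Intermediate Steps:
$H{\left(W \right)} = W^{2}$
$h{\left(u \right)} = -19$ ($h{\left(u \right)} = -3 - 16 = -19$)
$d = -6336$ ($d = -4483 - 1853 = -6336$)
$\frac{1}{h{\left(H{\left(-5 \right)} \right)} + d} = \frac{1}{-19 - 6336} = \frac{1}{-6355} = - \frac{1}{6355}$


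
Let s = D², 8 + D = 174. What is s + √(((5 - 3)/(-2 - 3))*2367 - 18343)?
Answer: 27556 + I*√482245/5 ≈ 27556.0 + 138.89*I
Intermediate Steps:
D = 166 (D = -8 + 174 = 166)
s = 27556 (s = 166² = 27556)
s + √(((5 - 3)/(-2 - 3))*2367 - 18343) = 27556 + √(((5 - 3)/(-2 - 3))*2367 - 18343) = 27556 + √((2/(-5))*2367 - 18343) = 27556 + √((2*(-⅕))*2367 - 18343) = 27556 + √(-⅖*2367 - 18343) = 27556 + √(-4734/5 - 18343) = 27556 + √(-96449/5) = 27556 + I*√482245/5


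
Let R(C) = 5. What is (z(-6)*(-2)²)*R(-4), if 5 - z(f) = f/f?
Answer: 80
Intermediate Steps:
z(f) = 4 (z(f) = 5 - f/f = 5 - 1*1 = 5 - 1 = 4)
(z(-6)*(-2)²)*R(-4) = (4*(-2)²)*5 = (4*4)*5 = 16*5 = 80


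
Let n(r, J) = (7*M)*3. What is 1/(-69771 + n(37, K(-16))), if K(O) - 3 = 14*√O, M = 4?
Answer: -1/69687 ≈ -1.4350e-5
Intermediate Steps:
K(O) = 3 + 14*√O
n(r, J) = 84 (n(r, J) = (7*4)*3 = 28*3 = 84)
1/(-69771 + n(37, K(-16))) = 1/(-69771 + 84) = 1/(-69687) = -1/69687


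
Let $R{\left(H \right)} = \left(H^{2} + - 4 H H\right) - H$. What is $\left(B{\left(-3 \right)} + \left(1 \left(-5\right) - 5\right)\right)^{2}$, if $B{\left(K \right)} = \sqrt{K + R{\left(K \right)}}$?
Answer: $73 - 60 i \sqrt{3} \approx 73.0 - 103.92 i$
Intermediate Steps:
$R{\left(H \right)} = - H - 3 H^{2}$ ($R{\left(H \right)} = \left(H^{2} - 4 H^{2}\right) - H = - 3 H^{2} - H = - H - 3 H^{2}$)
$B{\left(K \right)} = \sqrt{K - K \left(1 + 3 K\right)}$
$\left(B{\left(-3 \right)} + \left(1 \left(-5\right) - 5\right)\right)^{2} = \left(\sqrt{3} \sqrt{- \left(-3\right)^{2}} + \left(1 \left(-5\right) - 5\right)\right)^{2} = \left(\sqrt{3} \sqrt{\left(-1\right) 9} - 10\right)^{2} = \left(\sqrt{3} \sqrt{-9} - 10\right)^{2} = \left(\sqrt{3} \cdot 3 i - 10\right)^{2} = \left(3 i \sqrt{3} - 10\right)^{2} = \left(-10 + 3 i \sqrt{3}\right)^{2}$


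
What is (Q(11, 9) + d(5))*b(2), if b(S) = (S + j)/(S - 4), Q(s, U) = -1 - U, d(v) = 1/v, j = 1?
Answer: 147/10 ≈ 14.700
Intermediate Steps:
b(S) = (1 + S)/(-4 + S) (b(S) = (S + 1)/(S - 4) = (1 + S)/(-4 + S))
(Q(11, 9) + d(5))*b(2) = ((-1 - 1*9) + 1/5)*((1 + 2)/(-4 + 2)) = ((-1 - 9) + ⅕)*(3/(-2)) = (-10 + ⅕)*(-½*3) = -49/5*(-3/2) = 147/10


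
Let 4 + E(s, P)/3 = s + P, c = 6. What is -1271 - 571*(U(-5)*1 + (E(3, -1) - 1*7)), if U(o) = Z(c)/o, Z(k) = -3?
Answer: 29047/5 ≈ 5809.4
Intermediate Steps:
U(o) = -3/o
E(s, P) = -12 + 3*P + 3*s (E(s, P) = -12 + 3*(s + P) = -12 + 3*(P + s) = -12 + (3*P + 3*s) = -12 + 3*P + 3*s)
-1271 - 571*(U(-5)*1 + (E(3, -1) - 1*7)) = -1271 - 571*(-3/(-5)*1 + ((-12 + 3*(-1) + 3*3) - 1*7)) = -1271 - 571*(-3*(-1/5)*1 + ((-12 - 3 + 9) - 7)) = -1271 - 571*((3/5)*1 + (-6 - 7)) = -1271 - 571*(3/5 - 13) = -1271 - 571*(-62/5) = -1271 + 35402/5 = 29047/5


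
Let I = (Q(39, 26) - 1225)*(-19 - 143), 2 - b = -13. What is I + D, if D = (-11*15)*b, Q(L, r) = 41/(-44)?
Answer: 4314771/22 ≈ 1.9613e+5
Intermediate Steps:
b = 15 (b = 2 - 1*(-13) = 2 + 13 = 15)
Q(L, r) = -41/44 (Q(L, r) = 41*(-1/44) = -41/44)
D = -2475 (D = -11*15*15 = -165*15 = -2475)
I = 4369221/22 (I = (-41/44 - 1225)*(-19 - 143) = -53941/44*(-162) = 4369221/22 ≈ 1.9860e+5)
I + D = 4369221/22 - 2475 = 4314771/22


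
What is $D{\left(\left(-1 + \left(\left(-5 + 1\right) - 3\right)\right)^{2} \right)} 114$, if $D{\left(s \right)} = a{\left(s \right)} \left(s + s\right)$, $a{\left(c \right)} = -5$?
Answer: $-72960$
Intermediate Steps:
$D{\left(s \right)} = - 10 s$ ($D{\left(s \right)} = - 5 \left(s + s\right) = - 5 \cdot 2 s = - 10 s$)
$D{\left(\left(-1 + \left(\left(-5 + 1\right) - 3\right)\right)^{2} \right)} 114 = - 10 \left(-1 + \left(\left(-5 + 1\right) - 3\right)\right)^{2} \cdot 114 = - 10 \left(-1 - 7\right)^{2} \cdot 114 = - 10 \left(-8\right)^{2} \cdot 114 = \left(-10\right) 64 \cdot 114 = \left(-640\right) 114 = -72960$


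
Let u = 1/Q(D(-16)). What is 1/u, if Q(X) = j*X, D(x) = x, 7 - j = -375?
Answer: -6112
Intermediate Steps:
j = 382 (j = 7 - 1*(-375) = 7 + 375 = 382)
Q(X) = 382*X
u = -1/6112 (u = 1/(382*(-16)) = 1/(-6112) = -1/6112 ≈ -0.00016361)
1/u = 1/(-1/6112) = -6112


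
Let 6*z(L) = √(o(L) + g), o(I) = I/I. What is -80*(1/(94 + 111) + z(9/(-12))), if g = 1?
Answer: -16/41 - 40*√2/3 ≈ -19.246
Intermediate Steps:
o(I) = 1
z(L) = √2/6 (z(L) = √(1 + 1)/6 = √2/6)
-80*(1/(94 + 111) + z(9/(-12))) = -80*(1/(94 + 111) + √2/6) = -80*(1/205 + √2/6) = -16/41 - 40*√2/3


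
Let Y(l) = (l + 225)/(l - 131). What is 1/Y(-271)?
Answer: 201/23 ≈ 8.7391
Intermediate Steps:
Y(l) = (225 + l)/(-131 + l)
1/Y(-271) = 1/((225 - 271)/(-131 - 271)) = 1/(-46/(-402)) = 1/(-1/402*(-46)) = 1/(23/201) = 201/23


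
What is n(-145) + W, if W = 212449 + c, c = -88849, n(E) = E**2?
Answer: 144625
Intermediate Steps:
W = 123600 (W = 212449 - 88849 = 123600)
n(-145) + W = (-145)**2 + 123600 = 21025 + 123600 = 144625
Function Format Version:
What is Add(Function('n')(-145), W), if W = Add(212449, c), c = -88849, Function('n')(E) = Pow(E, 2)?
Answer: 144625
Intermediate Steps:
W = 123600 (W = Add(212449, -88849) = 123600)
Add(Function('n')(-145), W) = Add(Pow(-145, 2), 123600) = Add(21025, 123600) = 144625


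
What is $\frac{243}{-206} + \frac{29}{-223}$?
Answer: $- \frac{60163}{45938} \approx -1.3097$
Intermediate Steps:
$\frac{243}{-206} + \frac{29}{-223} = 243 \left(- \frac{1}{206}\right) + 29 \left(- \frac{1}{223}\right) = - \frac{243}{206} - \frac{29}{223} = - \frac{60163}{45938}$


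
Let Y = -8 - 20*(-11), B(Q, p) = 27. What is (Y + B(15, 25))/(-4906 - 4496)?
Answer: -239/9402 ≈ -0.025420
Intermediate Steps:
Y = 212 (Y = -8 + 220 = 212)
(Y + B(15, 25))/(-4906 - 4496) = (212 + 27)/(-4906 - 4496) = 239/(-9402) = 239*(-1/9402) = -239/9402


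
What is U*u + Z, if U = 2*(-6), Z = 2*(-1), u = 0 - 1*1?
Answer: 10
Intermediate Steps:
u = -1 (u = 0 - 1 = -1)
Z = -2
U = -12
U*u + Z = -12*(-1) - 2 = 12 - 2 = 10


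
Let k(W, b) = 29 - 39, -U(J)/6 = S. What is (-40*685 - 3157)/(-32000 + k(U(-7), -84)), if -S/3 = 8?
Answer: 30557/32010 ≈ 0.95461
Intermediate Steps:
S = -24 (S = -3*8 = -24)
U(J) = 144 (U(J) = -6*(-24) = 144)
k(W, b) = -10
(-40*685 - 3157)/(-32000 + k(U(-7), -84)) = (-40*685 - 3157)/(-32000 - 10) = (-27400 - 3157)/(-32010) = -30557*(-1/32010) = 30557/32010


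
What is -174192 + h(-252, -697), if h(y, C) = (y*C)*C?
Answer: -122598060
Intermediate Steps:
h(y, C) = y*C**2 (h(y, C) = (C*y)*C = y*C**2)
-174192 + h(-252, -697) = -174192 - 252*(-697)**2 = -174192 - 252*485809 = -174192 - 122423868 = -122598060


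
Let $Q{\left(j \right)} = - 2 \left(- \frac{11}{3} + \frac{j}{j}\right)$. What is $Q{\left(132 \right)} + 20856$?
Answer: $\frac{62584}{3} \approx 20861.0$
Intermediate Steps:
$Q{\left(j \right)} = \frac{16}{3}$ ($Q{\left(j \right)} = - 2 \left(\left(-11\right) \frac{1}{3} + 1\right) = - 2 \left(- \frac{11}{3} + 1\right) = \left(-2\right) \left(- \frac{8}{3}\right) = \frac{16}{3}$)
$Q{\left(132 \right)} + 20856 = \frac{16}{3} + 20856 = \frac{62584}{3}$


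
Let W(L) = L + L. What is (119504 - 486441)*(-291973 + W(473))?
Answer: 106788574299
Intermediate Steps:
W(L) = 2*L
(119504 - 486441)*(-291973 + W(473)) = (119504 - 486441)*(-291973 + 2*473) = -366937*(-291973 + 946) = -366937*(-291027) = 106788574299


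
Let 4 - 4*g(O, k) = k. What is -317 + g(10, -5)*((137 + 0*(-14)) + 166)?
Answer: 1459/4 ≈ 364.75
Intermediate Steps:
g(O, k) = 1 - k/4
-317 + g(10, -5)*((137 + 0*(-14)) + 166) = -317 + (1 - 1/4*(-5))*((137 + 0*(-14)) + 166) = -317 + (1 + 5/4)*((137 + 0) + 166) = -317 + 9*(137 + 166)/4 = -317 + (9/4)*303 = -317 + 2727/4 = 1459/4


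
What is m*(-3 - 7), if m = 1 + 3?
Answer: -40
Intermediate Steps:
m = 4
m*(-3 - 7) = 4*(-3 - 7) = 4*(-10) = -40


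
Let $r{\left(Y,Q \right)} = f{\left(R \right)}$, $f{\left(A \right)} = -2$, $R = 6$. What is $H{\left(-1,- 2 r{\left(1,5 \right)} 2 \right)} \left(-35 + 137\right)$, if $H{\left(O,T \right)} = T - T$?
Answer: $0$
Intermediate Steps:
$r{\left(Y,Q \right)} = -2$
$H{\left(O,T \right)} = 0$
$H{\left(-1,- 2 r{\left(1,5 \right)} 2 \right)} \left(-35 + 137\right) = 0 \left(-35 + 137\right) = 0 \cdot 102 = 0$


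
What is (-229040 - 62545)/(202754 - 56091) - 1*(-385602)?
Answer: 56553254541/146663 ≈ 3.8560e+5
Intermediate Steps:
(-229040 - 62545)/(202754 - 56091) - 1*(-385602) = -291585/146663 + 385602 = 56553254541/146663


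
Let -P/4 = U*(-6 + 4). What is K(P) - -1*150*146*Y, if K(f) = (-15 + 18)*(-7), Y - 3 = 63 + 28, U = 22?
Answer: 2058579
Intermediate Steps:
Y = 94 (Y = 3 + (63 + 28) = 3 + 91 = 94)
P = 176 (P = -88*(-6 + 4) = -88*(-2) = -4*(-44) = 176)
K(f) = -21 (K(f) = 3*(-7) = -21)
K(P) - -1*150*146*Y = -21 - -1*150*146*94 = -21 - (-150*146)*94 = -21 - (-21900)*94 = -21 - 1*(-2058600) = -21 + 2058600 = 2058579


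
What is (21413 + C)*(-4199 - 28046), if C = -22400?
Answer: 31825815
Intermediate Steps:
(21413 + C)*(-4199 - 28046) = (21413 - 22400)*(-4199 - 28046) = -987*(-32245) = 31825815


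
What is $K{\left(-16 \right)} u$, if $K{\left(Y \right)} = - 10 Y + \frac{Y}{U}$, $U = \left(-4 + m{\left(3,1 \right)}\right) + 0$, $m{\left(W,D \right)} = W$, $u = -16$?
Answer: $-2816$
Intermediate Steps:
$U = -1$ ($U = \left(-4 + 3\right) + 0 = -1 + 0 = -1$)
$K{\left(Y \right)} = - 11 Y$ ($K{\left(Y \right)} = - 10 Y + \frac{Y}{-1} = - 10 Y + Y \left(-1\right) = - 10 Y - Y = - 11 Y$)
$K{\left(-16 \right)} u = \left(-11\right) \left(-16\right) \left(-16\right) = 176 \left(-16\right) = -2816$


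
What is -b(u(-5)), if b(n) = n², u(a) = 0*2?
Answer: 0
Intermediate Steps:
u(a) = 0
-b(u(-5)) = -1*0² = -1*0 = 0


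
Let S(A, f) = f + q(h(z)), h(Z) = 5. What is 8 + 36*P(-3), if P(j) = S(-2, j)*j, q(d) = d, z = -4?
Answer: -208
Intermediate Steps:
S(A, f) = 5 + f (S(A, f) = f + 5 = 5 + f)
P(j) = j*(5 + j) (P(j) = (5 + j)*j = j*(5 + j))
8 + 36*P(-3) = 8 + 36*(-3*(5 - 3)) = 8 + 36*(-3*2) = 8 + 36*(-6) = 8 - 216 = -208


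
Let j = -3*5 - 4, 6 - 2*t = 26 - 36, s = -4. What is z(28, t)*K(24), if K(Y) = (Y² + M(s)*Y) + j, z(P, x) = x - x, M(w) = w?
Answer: 0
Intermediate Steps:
t = 8 (t = 3 - (26 - 36)/2 = 3 - ½*(-10) = 3 + 5 = 8)
z(P, x) = 0
j = -19 (j = -15 - 4 = -19)
K(Y) = -19 + Y² - 4*Y (K(Y) = (Y² - 4*Y) - 19 = -19 + Y² - 4*Y)
z(28, t)*K(24) = 0*(-19 + 24² - 4*24) = 0*(-19 + 576 - 96) = 0*461 = 0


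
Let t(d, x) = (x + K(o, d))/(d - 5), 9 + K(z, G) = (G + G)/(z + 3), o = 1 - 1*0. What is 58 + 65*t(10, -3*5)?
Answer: -189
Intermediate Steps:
o = 1 (o = 1 + 0 = 1)
K(z, G) = -9 + 2*G/(3 + z) (K(z, G) = -9 + (G + G)/(z + 3) = -9 + (2*G)/(3 + z) = -9 + 2*G/(3 + z))
t(d, x) = (-9 + x + d/2)/(-5 + d) (t(d, x) = (x + (-27 - 9*1 + 2*d)/(3 + 1))/(d - 5) = (x + (-27 - 9 + 2*d)/4)/(-5 + d) = (x + (-36 + 2*d)/4)/(-5 + d) = (x + (-9 + d/2))/(-5 + d) = (-9 + x + d/2)/(-5 + d))
58 + 65*t(10, -3*5) = 58 + 65*((-9 - 3*5 + (1/2)*10)/(-5 + 10)) = 58 + 65*((-9 - 15 + 5)/5) = 58 + 65*((1/5)*(-19)) = 58 + 65*(-19/5) = 58 - 247 = -189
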